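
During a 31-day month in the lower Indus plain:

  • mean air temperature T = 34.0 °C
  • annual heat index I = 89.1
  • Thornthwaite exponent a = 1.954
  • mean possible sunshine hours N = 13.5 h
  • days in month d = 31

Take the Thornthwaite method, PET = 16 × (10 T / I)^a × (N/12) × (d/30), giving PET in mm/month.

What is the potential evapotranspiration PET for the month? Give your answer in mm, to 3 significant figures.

255 mm

10T/I = 10 × 34.0 / 89.1 = 3.8159
(10T/I)^a = 3.8159^1.954 = 13.6912
Uncorrected PET = 16 × 13.6912 = 219.059 mm
Correction = (N/12)(d/30) = (13.5/12)(31/30) = 1.1625
PET = 219.059 × 1.1625 = 254.656 mm/month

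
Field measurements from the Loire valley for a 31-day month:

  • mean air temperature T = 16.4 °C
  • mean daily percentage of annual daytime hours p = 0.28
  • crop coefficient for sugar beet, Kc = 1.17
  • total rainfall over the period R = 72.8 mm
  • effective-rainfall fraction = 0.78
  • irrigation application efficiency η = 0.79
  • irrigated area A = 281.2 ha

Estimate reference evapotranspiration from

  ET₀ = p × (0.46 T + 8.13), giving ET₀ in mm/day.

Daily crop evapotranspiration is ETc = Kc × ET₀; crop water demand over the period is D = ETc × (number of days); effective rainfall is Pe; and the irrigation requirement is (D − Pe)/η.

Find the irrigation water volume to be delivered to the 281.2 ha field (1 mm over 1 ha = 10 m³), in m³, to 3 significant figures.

364000 m³

ET₀ = 0.28 × (0.46 × 16.4 + 8.13) = 0.28 × 15.674 = 4.3887 mm/d
ETc = Kc × ET₀ = 1.17 × 4.3887 = 5.1348 mm/d
Crop demand D = ETc × 31 d = 5.1348 × 31 = 159.179 mm
Pe = 0.78 × 72.8 = 56.784 mm
D − Pe = 159.179 − 56.784 = 102.395 mm
Gross irrigation = 102.395 / 0.79 = 129.614 mm
Volume = 129.614 mm × 281.2 ha × 10 = 364474.6 m³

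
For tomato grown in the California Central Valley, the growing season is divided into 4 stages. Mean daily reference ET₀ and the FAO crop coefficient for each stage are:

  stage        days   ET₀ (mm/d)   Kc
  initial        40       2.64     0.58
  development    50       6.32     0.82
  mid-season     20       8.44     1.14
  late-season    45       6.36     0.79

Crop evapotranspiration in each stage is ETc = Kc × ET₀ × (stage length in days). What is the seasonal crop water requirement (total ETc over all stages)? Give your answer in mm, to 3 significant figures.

739 mm

initial: 0.58 × 2.64 × 40 = 61.25 mm
development: 0.82 × 6.32 × 50 = 259.12 mm
mid-season: 1.14 × 8.44 × 20 = 192.43 mm
late-season: 0.79 × 6.36 × 45 = 226.10 mm
Seasonal total = 738.90 mm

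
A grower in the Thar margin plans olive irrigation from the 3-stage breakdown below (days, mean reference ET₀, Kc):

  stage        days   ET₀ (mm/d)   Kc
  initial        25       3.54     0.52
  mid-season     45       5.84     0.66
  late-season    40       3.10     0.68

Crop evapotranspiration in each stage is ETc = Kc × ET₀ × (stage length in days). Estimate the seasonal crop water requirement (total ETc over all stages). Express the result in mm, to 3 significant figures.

initial: 0.52 × 3.54 × 25 = 46.02 mm
mid-season: 0.66 × 5.84 × 45 = 173.45 mm
late-season: 0.68 × 3.10 × 40 = 84.32 mm
Seasonal total = 303.79 mm

304 mm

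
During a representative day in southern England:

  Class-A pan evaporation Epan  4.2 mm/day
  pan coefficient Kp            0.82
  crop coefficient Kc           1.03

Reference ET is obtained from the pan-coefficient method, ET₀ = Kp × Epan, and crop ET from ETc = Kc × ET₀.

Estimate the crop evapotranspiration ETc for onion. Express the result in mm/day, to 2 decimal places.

ET₀ = 0.82 × 4.2 = 3.4440 mm/d
ETc = Kc × ET₀ = 1.03 × 3.4440 = 3.5473 mm/d

3.55 mm/day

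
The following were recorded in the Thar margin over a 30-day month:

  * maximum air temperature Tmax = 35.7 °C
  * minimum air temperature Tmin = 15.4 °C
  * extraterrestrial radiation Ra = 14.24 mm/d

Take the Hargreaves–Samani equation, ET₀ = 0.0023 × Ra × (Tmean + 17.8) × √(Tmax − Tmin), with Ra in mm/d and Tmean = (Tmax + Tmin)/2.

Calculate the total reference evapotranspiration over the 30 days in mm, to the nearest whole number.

192 mm

Tmean = (35.7 + 15.4)/2 = 25.55 °C
ET₀ = 0.0023 × 14.24 × (25.55 + 17.8) × √20.3 = 0.0023 × 14.24 × 43.35 × 4.5056 = 6.3970 mm/d
Over 30 days: 6.3970 × 30 = 191.910 mm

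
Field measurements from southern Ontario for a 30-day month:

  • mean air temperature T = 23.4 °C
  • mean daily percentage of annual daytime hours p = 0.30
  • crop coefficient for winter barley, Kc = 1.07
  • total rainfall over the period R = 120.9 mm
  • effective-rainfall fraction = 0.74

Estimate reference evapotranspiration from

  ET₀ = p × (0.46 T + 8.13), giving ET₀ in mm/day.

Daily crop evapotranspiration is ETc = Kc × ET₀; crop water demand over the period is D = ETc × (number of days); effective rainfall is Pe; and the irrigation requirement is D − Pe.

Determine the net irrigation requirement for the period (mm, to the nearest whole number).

ET₀ = 0.30 × (0.46 × 23.4 + 8.13) = 0.30 × 18.894 = 5.6682 mm/d
ETc = Kc × ET₀ = 1.07 × 5.6682 = 6.0650 mm/d
Crop demand D = ETc × 30 d = 6.0650 × 30 = 181.950 mm
Pe = 0.74 × 120.9 = 89.466 mm
D − Pe = 181.950 − 89.466 = 92.484 mm

92 mm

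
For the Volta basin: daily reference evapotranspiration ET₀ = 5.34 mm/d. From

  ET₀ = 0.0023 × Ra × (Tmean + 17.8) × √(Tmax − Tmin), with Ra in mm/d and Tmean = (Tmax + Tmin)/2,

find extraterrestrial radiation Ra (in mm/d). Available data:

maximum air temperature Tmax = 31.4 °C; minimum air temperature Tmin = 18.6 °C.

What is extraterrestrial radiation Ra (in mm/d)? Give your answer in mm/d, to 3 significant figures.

15.2 mm/d

Tmean = 25.00 °C; √ΔT = 3.5777
Ra = ET₀ / [0.0023 × (Tmean+17.8) × √ΔT] = 5.34 / (0.0023 × 42.80 × 3.5777) = 15.162 mm/d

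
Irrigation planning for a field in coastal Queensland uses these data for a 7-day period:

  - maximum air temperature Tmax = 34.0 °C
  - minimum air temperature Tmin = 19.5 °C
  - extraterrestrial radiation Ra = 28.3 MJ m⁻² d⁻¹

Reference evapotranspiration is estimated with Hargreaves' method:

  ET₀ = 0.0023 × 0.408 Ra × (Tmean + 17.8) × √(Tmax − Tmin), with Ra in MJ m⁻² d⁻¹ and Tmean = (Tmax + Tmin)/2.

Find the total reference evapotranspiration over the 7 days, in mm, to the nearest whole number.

32 mm

Tmean = (34.0 + 19.5)/2 = 26.75 °C
0.408 Ra = 0.408 × 28.3 = 11.5464 mm/d equivalent
ET₀ = 0.0023 × 11.5464 × (26.75 + 17.8) × √14.5 = 0.0023 × 11.5464 × 44.55 × 3.8079 = 4.5051 mm/d
Over 7 days: 4.5051 × 7 = 31.536 mm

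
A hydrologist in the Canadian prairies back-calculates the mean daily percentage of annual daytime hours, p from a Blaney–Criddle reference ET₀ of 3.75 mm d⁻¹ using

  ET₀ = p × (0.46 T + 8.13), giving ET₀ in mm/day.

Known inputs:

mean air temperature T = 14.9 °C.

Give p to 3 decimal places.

p = ET₀ / (0.46 T + 8.13) = 3.75 / (0.46 × 14.9 + 8.13) = 3.75 / 14.984 = 0.2503

0.250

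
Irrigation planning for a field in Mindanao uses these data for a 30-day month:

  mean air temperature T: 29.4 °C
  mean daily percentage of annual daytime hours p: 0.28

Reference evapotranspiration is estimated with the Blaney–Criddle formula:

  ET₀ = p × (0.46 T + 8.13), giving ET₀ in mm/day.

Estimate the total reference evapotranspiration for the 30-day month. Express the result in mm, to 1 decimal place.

181.9 mm

ET₀ = 0.28 × (0.46 × 29.4 + 8.13) = 0.28 × 21.654 = 6.0631 mm/d
Monthly total = 6.0631 × 30 = 181.893 mm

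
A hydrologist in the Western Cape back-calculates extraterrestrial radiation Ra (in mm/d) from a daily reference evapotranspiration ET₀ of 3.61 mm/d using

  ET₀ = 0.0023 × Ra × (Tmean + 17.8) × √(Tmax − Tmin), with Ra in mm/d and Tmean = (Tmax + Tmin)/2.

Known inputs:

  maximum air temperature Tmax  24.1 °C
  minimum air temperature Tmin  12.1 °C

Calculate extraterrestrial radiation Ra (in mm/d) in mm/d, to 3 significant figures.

12.6 mm/d

Tmean = 18.10 °C; √ΔT = 3.4641
Ra = ET₀ / [0.0023 × (Tmean+17.8) × √ΔT] = 3.61 / (0.0023 × 35.90 × 3.4641) = 12.621 mm/d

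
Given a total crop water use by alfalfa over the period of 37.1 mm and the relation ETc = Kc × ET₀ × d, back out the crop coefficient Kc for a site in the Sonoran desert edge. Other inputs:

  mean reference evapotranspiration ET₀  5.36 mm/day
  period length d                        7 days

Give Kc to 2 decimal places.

0.99

ETc = Kc × ET₀ × d  ⇒  Kc = ETc / (ET₀ × d)
Kc = 37.1 / (5.36 × 7) = 37.1 / 37.52 = 0.9888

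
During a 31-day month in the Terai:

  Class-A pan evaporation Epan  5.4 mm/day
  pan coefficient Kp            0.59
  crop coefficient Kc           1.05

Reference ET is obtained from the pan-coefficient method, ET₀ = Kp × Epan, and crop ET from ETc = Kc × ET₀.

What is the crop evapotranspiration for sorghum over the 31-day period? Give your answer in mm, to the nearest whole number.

104 mm

ET₀ = 0.59 × 5.4 = 3.1860 mm/d
ETc = Kc × ET₀ = 1.05 × 3.1860 = 3.3453 mm/d
Over 31 days: 3.3453 × 31 = 103.704 mm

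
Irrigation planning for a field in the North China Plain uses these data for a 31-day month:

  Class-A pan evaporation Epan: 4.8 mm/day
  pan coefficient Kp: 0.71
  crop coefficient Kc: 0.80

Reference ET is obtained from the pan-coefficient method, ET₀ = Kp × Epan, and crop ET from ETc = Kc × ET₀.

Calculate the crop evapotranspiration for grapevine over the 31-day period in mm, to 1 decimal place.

ET₀ = 0.71 × 4.8 = 3.4080 mm/d
ETc = Kc × ET₀ = 0.80 × 3.4080 = 2.7264 mm/d
Over 31 days: 2.7264 × 31 = 84.518 mm

84.5 mm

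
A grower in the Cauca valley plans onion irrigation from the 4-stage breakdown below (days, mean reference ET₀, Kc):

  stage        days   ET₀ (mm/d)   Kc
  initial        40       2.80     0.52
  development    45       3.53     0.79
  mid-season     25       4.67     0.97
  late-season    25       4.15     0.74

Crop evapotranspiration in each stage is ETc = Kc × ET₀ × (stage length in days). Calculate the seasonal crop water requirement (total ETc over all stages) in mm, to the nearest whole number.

initial: 0.52 × 2.80 × 40 = 58.24 mm
development: 0.79 × 3.53 × 45 = 125.49 mm
mid-season: 0.97 × 4.67 × 25 = 113.25 mm
late-season: 0.74 × 4.15 × 25 = 76.78 mm
Seasonal total = 373.76 mm

374 mm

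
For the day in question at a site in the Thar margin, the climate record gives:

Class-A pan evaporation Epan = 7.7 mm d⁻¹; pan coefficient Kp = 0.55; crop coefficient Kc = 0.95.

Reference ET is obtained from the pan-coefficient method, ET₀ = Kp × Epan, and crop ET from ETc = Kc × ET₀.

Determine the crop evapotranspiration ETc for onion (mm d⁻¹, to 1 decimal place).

4.0 mm d⁻¹

ET₀ = 0.55 × 7.7 = 4.2350 mm/d
ETc = Kc × ET₀ = 0.95 × 4.2350 = 4.0233 mm/d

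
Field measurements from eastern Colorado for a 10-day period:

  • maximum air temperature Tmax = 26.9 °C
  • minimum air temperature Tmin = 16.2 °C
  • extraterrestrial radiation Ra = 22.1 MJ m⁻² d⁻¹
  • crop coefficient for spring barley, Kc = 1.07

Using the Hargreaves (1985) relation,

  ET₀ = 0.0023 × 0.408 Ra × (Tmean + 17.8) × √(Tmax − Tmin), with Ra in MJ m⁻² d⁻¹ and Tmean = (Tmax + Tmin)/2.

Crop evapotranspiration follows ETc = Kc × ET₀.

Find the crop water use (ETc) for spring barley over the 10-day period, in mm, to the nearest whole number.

Tmean = (26.9 + 16.2)/2 = 21.55 °C
0.408 Ra = 0.408 × 22.1 = 9.0168 mm/d equivalent
ET₀ = 0.0023 × 9.0168 × (21.55 + 17.8) × √10.7 = 0.0023 × 9.0168 × 39.35 × 3.2711 = 2.6694 mm/d
ETc = Kc × ET₀ = 1.07 × 2.6694 = 2.8563 mm/d
Over 10 days: 2.8563 × 10 = 28.563 mm

29 mm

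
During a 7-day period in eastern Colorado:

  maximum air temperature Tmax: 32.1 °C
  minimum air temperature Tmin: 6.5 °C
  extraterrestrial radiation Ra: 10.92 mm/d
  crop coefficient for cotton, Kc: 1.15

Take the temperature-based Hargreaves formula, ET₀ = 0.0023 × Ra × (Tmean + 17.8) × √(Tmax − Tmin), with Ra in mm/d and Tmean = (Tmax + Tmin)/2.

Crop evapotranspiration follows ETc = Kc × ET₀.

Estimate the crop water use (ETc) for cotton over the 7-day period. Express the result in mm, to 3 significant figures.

38.0 mm

Tmean = (32.1 + 6.5)/2 = 19.30 °C
ET₀ = 0.0023 × 10.92 × (19.30 + 17.8) × √25.6 = 0.0023 × 10.92 × 37.10 × 5.0596 = 4.7146 mm/d
ETc = Kc × ET₀ = 1.15 × 4.7146 = 5.4218 mm/d
Over 7 days: 5.4218 × 7 = 37.953 mm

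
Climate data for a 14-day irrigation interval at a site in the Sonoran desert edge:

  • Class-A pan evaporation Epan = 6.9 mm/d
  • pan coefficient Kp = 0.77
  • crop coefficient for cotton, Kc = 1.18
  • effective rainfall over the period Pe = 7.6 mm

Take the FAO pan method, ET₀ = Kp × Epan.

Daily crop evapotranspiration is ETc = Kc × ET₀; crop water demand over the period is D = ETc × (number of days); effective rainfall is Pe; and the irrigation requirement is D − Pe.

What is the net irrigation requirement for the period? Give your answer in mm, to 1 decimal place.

80.2 mm

ET₀ = 0.77 × 6.9 = 5.3130 mm/d
ETc = Kc × ET₀ = 1.18 × 5.3130 = 6.2693 mm/d
Crop demand D = ETc × 14 d = 6.2693 × 14 = 87.770 mm
D − Pe = 87.770 − 7.6 = 80.170 mm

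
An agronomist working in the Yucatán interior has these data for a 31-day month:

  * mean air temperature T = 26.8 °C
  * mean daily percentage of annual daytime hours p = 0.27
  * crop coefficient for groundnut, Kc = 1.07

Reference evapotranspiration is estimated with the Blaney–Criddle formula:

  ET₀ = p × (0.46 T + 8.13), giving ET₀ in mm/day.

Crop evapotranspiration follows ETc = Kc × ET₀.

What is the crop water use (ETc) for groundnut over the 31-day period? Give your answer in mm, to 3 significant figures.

183 mm

ET₀ = 0.27 × (0.46 × 26.8 + 8.13) = 0.27 × 20.458 = 5.5237 mm/d
ETc = Kc × ET₀ = 1.07 × 5.5237 = 5.9104 mm/d
Over 31 days: 5.9104 × 31 = 183.222 mm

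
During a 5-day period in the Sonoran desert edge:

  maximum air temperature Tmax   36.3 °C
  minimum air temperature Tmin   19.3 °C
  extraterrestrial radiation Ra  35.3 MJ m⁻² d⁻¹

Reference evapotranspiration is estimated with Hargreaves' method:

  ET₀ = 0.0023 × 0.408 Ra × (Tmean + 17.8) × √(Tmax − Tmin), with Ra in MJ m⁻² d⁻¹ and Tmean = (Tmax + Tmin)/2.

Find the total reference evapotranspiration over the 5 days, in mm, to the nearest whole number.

Tmean = (36.3 + 19.3)/2 = 27.80 °C
0.408 Ra = 0.408 × 35.3 = 14.4024 mm/d equivalent
ET₀ = 0.0023 × 14.4024 × (27.80 + 17.8) × √17.0 = 0.0023 × 14.4024 × 45.60 × 4.1231 = 6.2280 mm/d
Over 5 days: 6.2280 × 5 = 31.140 mm

31 mm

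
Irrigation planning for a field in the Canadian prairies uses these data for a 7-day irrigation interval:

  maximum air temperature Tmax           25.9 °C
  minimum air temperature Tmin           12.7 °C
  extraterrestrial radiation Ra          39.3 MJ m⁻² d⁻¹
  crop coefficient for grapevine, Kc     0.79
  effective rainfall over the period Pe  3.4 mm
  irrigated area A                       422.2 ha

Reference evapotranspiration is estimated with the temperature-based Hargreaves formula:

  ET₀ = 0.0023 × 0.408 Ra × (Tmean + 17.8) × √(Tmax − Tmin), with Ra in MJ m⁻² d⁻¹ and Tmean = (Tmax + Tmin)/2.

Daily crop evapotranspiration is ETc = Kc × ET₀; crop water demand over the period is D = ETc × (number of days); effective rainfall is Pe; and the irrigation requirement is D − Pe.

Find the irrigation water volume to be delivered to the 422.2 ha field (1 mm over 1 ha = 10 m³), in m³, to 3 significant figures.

Tmean = (25.9 + 12.7)/2 = 19.30 °C
0.408 Ra = 0.408 × 39.3 = 16.0344 mm/d equivalent
ET₀ = 0.0023 × 16.0344 × (19.30 + 17.8) × √13.2 = 0.0023 × 16.0344 × 37.10 × 3.6332 = 4.9710 mm/d
ETc = Kc × ET₀ = 0.79 × 4.9710 = 3.9271 mm/d
Crop demand D = ETc × 7 d = 3.9271 × 7 = 27.490 mm
D − Pe = 27.490 − 3.4 = 24.090 mm
Volume = 24.090 mm × 422.2 ha × 10 = 101708.0 m³

102000 m³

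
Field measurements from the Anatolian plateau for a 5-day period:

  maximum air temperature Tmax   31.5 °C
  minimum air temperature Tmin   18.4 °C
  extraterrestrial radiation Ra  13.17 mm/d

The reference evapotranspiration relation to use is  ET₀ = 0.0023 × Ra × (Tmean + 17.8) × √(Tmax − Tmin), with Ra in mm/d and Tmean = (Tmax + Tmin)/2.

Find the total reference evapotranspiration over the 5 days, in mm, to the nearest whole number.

23 mm

Tmean = (31.5 + 18.4)/2 = 24.95 °C
ET₀ = 0.0023 × 13.17 × (24.95 + 17.8) × √13.1 = 0.0023 × 13.17 × 42.75 × 3.6194 = 4.6869 mm/d
Over 5 days: 4.6869 × 5 = 23.435 mm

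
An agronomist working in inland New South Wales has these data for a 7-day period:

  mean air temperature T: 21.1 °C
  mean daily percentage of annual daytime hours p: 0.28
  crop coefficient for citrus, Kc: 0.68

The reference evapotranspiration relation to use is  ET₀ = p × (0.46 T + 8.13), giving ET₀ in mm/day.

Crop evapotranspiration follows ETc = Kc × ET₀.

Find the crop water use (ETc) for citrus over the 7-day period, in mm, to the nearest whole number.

24 mm

ET₀ = 0.28 × (0.46 × 21.1 + 8.13) = 0.28 × 17.836 = 4.9941 mm/d
ETc = Kc × ET₀ = 0.68 × 4.9941 = 3.3960 mm/d
Over 7 days: 3.3960 × 7 = 23.772 mm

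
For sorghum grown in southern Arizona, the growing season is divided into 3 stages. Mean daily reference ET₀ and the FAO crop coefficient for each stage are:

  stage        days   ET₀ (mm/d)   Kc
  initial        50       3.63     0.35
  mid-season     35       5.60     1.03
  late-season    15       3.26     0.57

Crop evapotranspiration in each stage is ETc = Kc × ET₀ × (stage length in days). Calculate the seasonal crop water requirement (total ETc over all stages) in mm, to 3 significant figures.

293 mm

initial: 0.35 × 3.63 × 50 = 63.53 mm
mid-season: 1.03 × 5.60 × 35 = 201.88 mm
late-season: 0.57 × 3.26 × 15 = 27.87 mm
Seasonal total = 293.28 mm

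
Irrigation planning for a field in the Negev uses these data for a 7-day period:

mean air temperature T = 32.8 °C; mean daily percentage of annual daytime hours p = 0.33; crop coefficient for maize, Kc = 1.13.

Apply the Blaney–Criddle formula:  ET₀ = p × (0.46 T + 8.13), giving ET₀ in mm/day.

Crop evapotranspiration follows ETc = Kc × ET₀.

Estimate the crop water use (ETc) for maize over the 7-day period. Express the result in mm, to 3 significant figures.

ET₀ = 0.33 × (0.46 × 32.8 + 8.13) = 0.33 × 23.218 = 7.6619 mm/d
ETc = Kc × ET₀ = 1.13 × 7.6619 = 8.6579 mm/d
Over 7 days: 8.6579 × 7 = 60.605 mm

60.6 mm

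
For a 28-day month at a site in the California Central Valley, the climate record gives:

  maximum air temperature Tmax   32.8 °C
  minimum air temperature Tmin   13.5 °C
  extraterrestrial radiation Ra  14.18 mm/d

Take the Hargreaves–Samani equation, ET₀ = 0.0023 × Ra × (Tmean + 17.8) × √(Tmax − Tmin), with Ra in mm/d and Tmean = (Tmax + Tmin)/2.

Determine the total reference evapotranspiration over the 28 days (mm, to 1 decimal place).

Tmean = (32.8 + 13.5)/2 = 23.15 °C
ET₀ = 0.0023 × 14.18 × (23.15 + 17.8) × √19.3 = 0.0023 × 14.18 × 40.95 × 4.3932 = 5.8673 mm/d
Over 28 days: 5.8673 × 28 = 164.284 mm

164.3 mm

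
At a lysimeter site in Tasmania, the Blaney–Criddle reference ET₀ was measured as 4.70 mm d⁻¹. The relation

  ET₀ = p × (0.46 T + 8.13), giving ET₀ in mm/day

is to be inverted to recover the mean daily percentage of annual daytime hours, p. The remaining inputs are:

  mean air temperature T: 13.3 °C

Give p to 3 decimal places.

0.330

p = ET₀ / (0.46 T + 8.13) = 4.70 / (0.46 × 13.3 + 8.13) = 4.70 / 14.248 = 0.3299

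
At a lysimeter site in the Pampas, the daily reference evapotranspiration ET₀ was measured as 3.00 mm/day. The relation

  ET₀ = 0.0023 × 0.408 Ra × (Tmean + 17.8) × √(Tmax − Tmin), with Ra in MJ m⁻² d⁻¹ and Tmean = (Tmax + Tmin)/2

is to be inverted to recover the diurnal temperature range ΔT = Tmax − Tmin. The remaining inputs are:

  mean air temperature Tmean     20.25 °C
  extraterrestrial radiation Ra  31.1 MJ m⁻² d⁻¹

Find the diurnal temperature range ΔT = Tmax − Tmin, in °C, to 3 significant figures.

√ΔT = ET₀ / [0.0023 × 0.408 × Ra × (Tmean+17.8)] = 3.00 / (0.0023 × 12.6888 × 38.05) = 2.7016
ΔT = 2.7016² = 7.299 °C

7.30 °C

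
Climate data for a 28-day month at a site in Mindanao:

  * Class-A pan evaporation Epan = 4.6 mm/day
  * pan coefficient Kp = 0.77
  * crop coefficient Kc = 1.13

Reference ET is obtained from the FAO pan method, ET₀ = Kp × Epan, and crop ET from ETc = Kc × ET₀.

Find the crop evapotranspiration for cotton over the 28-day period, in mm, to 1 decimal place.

112.1 mm

ET₀ = 0.77 × 4.6 = 3.5420 mm/d
ETc = Kc × ET₀ = 1.13 × 3.5420 = 4.0025 mm/d
Over 28 days: 4.0025 × 28 = 112.070 mm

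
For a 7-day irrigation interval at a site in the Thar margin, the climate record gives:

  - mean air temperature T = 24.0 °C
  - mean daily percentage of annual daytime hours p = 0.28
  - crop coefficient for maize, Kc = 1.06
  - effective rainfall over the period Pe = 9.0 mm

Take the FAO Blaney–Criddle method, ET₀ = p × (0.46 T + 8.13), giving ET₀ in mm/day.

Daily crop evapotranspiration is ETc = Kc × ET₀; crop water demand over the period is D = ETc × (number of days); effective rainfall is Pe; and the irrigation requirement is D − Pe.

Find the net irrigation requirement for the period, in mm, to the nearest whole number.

ET₀ = 0.28 × (0.46 × 24.0 + 8.13) = 0.28 × 19.170 = 5.3676 mm/d
ETc = Kc × ET₀ = 1.06 × 5.3676 = 5.6897 mm/d
Crop demand D = ETc × 7 d = 5.6897 × 7 = 39.828 mm
D − Pe = 39.828 − 9.0 = 30.828 mm

31 mm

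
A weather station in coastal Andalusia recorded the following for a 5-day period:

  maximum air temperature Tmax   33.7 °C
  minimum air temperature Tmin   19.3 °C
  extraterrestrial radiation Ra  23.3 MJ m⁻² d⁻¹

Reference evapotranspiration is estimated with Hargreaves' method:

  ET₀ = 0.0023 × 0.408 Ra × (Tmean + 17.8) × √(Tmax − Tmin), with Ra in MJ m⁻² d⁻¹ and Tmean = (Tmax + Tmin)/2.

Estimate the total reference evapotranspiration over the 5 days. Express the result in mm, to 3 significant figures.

Tmean = (33.7 + 19.3)/2 = 26.50 °C
0.408 Ra = 0.408 × 23.3 = 9.5064 mm/d equivalent
ET₀ = 0.0023 × 9.5064 × (26.50 + 17.8) × √14.4 = 0.0023 × 9.5064 × 44.30 × 3.7947 = 3.6756 mm/d
Over 5 days: 3.6756 × 5 = 18.378 mm

18.4 mm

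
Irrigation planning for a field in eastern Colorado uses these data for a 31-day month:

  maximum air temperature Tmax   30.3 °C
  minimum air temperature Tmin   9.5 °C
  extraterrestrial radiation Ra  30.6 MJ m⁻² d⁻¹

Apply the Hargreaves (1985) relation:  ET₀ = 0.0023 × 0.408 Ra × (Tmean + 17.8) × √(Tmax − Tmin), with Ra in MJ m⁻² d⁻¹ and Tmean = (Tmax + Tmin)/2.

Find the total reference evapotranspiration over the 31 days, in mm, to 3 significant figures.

Tmean = (30.3 + 9.5)/2 = 19.90 °C
0.408 Ra = 0.408 × 30.6 = 12.4848 mm/d equivalent
ET₀ = 0.0023 × 12.4848 × (19.90 + 17.8) × √20.8 = 0.0023 × 12.4848 × 37.70 × 4.5607 = 4.9372 mm/d
Over 31 days: 4.9372 × 31 = 153.053 mm

153 mm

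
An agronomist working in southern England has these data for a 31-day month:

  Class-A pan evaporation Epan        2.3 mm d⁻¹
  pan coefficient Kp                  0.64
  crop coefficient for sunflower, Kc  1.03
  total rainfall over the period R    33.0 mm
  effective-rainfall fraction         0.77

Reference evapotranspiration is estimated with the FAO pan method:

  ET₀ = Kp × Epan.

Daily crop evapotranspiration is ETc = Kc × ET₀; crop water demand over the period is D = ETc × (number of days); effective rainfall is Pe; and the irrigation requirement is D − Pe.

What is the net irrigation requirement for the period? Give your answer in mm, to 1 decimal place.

ET₀ = 0.64 × 2.3 = 1.4720 mm/d
ETc = Kc × ET₀ = 1.03 × 1.4720 = 1.5162 mm/d
Crop demand D = ETc × 31 d = 1.5162 × 31 = 47.002 mm
Pe = 0.77 × 33.0 = 25.410 mm
D − Pe = 47.002 − 25.410 = 21.592 mm

21.6 mm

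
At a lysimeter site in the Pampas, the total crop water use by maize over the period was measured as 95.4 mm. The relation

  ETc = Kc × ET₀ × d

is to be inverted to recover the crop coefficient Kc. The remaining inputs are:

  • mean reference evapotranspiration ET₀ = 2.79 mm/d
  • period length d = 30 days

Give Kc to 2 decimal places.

ETc = Kc × ET₀ × d  ⇒  Kc = ETc / (ET₀ × d)
Kc = 95.4 / (2.79 × 30) = 95.4 / 83.70 = 1.1398

1.14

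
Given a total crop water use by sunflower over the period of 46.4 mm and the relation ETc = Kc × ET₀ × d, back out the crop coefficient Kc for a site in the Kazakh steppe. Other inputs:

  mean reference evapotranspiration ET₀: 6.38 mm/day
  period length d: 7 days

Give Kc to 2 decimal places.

ETc = Kc × ET₀ × d  ⇒  Kc = ETc / (ET₀ × d)
Kc = 46.4 / (6.38 × 7) = 46.4 / 44.66 = 1.0390

1.04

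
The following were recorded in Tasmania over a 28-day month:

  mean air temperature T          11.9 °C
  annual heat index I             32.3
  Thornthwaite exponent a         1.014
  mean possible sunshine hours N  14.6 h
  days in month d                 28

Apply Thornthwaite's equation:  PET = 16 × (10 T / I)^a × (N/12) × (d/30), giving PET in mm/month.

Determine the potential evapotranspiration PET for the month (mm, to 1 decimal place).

68.2 mm

10T/I = 10 × 11.9 / 32.3 = 3.6842
(10T/I)^a = 3.6842^1.014 = 3.7521
Uncorrected PET = 16 × 3.7521 = 60.034 mm
Correction = (N/12)(d/30) = (14.6/12)(28/30) = 1.1356
PET = 60.034 × 1.1356 = 68.175 mm/month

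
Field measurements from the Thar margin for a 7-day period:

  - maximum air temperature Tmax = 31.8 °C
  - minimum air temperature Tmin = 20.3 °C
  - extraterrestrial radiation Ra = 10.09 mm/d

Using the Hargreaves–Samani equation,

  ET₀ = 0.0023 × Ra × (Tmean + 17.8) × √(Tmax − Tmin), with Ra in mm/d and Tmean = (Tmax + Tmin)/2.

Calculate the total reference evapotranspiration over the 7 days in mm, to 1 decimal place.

Tmean = (31.8 + 20.3)/2 = 26.05 °C
ET₀ = 0.0023 × 10.09 × (26.05 + 17.8) × √11.5 = 0.0023 × 10.09 × 43.85 × 3.3912 = 3.4510 mm/d
Over 7 days: 3.4510 × 7 = 24.157 mm

24.2 mm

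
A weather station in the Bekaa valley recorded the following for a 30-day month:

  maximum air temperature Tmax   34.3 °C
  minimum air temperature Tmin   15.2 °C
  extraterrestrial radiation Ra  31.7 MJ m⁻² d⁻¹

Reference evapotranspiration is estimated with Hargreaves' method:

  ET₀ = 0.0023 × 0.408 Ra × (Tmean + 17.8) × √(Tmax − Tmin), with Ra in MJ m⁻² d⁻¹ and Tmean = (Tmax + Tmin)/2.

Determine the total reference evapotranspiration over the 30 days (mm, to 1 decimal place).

Tmean = (34.3 + 15.2)/2 = 24.75 °C
0.408 Ra = 0.408 × 31.7 = 12.9336 mm/d equivalent
ET₀ = 0.0023 × 12.9336 × (24.75 + 17.8) × √19.1 = 0.0023 × 12.9336 × 42.55 × 4.3704 = 5.5318 mm/d
Over 30 days: 5.5318 × 30 = 165.954 mm

166.0 mm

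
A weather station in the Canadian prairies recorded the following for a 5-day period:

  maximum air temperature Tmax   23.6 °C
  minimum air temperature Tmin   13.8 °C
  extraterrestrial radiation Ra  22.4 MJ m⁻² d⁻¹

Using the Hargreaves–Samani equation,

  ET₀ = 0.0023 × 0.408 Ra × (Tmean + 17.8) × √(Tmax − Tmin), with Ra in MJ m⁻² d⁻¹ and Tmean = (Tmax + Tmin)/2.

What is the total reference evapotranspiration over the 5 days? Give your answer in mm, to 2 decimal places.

Tmean = (23.6 + 13.8)/2 = 18.70 °C
0.408 Ra = 0.408 × 22.4 = 9.1392 mm/d equivalent
ET₀ = 0.0023 × 9.1392 × (18.70 + 17.8) × √9.8 = 0.0023 × 9.1392 × 36.50 × 3.1305 = 2.4018 mm/d
Over 5 days: 2.4018 × 5 = 12.009 mm

12.01 mm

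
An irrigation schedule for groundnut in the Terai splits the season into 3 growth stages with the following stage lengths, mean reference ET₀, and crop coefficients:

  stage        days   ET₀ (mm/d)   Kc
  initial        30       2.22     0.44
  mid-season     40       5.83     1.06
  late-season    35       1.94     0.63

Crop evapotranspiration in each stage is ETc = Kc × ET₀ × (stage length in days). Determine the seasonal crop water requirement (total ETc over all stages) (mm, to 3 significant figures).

initial: 0.44 × 2.22 × 30 = 29.30 mm
mid-season: 1.06 × 5.83 × 40 = 247.19 mm
late-season: 0.63 × 1.94 × 35 = 42.78 mm
Seasonal total = 319.27 mm

319 mm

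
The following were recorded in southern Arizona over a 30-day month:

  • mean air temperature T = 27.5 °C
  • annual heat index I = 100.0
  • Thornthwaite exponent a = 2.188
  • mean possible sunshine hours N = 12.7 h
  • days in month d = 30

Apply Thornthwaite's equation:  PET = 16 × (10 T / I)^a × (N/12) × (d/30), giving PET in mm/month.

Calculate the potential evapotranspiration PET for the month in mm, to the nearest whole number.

155 mm

10T/I = 10 × 27.5 / 100.0 = 2.7500
(10T/I)^a = 2.7500^2.188 = 9.1466
Uncorrected PET = 16 × 9.1466 = 146.346 mm
Correction = (N/12)(d/30) = (12.7/12)(30/30) = 1.0583
PET = 146.346 × 1.0583 = 154.878 mm/month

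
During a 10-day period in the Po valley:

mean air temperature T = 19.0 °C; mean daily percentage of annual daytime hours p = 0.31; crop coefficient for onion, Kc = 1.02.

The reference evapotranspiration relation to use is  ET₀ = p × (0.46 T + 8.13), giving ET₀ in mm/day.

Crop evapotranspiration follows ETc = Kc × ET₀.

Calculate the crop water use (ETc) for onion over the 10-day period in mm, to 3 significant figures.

53.3 mm

ET₀ = 0.31 × (0.46 × 19.0 + 8.13) = 0.31 × 16.870 = 5.2297 mm/d
ETc = Kc × ET₀ = 1.02 × 5.2297 = 5.3343 mm/d
Over 10 days: 5.3343 × 10 = 53.343 mm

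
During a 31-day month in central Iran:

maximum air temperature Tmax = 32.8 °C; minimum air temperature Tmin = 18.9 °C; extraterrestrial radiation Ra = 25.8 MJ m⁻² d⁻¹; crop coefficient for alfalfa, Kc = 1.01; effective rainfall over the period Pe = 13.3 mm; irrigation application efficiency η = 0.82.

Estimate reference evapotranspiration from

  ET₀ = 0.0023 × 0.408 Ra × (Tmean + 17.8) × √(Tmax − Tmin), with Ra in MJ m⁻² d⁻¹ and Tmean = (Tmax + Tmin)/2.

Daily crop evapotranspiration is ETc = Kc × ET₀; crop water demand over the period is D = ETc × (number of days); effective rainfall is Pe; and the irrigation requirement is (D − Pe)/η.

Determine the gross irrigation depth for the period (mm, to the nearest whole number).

Tmean = (32.8 + 18.9)/2 = 25.85 °C
0.408 Ra = 0.408 × 25.8 = 10.5264 mm/d equivalent
ET₀ = 0.0023 × 10.5264 × (25.85 + 17.8) × √13.9 = 0.0023 × 10.5264 × 43.65 × 3.7283 = 3.9401 mm/d
ETc = Kc × ET₀ = 1.01 × 3.9401 = 3.9795 mm/d
Crop demand D = ETc × 31 d = 3.9795 × 31 = 123.365 mm
D − Pe = 123.365 − 13.3 = 110.065 mm
Gross irrigation = 110.065 / 0.82 = 134.226 mm

134 mm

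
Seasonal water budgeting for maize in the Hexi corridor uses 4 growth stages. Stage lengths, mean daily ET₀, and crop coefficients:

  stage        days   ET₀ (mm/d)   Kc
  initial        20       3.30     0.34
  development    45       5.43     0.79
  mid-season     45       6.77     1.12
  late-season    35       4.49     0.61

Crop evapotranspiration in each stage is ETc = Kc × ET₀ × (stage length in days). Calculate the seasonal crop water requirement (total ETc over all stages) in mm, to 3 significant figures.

653 mm

initial: 0.34 × 3.30 × 20 = 22.44 mm
development: 0.79 × 5.43 × 45 = 193.04 mm
mid-season: 1.12 × 6.77 × 45 = 341.21 mm
late-season: 0.61 × 4.49 × 35 = 95.86 mm
Seasonal total = 652.55 mm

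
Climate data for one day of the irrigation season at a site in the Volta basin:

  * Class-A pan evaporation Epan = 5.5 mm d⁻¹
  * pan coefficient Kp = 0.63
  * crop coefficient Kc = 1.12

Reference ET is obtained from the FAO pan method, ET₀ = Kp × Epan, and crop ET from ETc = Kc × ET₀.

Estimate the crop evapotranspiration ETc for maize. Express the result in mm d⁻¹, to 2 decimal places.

3.88 mm d⁻¹

ET₀ = 0.63 × 5.5 = 3.4650 mm/d
ETc = Kc × ET₀ = 1.12 × 3.4650 = 3.8808 mm/d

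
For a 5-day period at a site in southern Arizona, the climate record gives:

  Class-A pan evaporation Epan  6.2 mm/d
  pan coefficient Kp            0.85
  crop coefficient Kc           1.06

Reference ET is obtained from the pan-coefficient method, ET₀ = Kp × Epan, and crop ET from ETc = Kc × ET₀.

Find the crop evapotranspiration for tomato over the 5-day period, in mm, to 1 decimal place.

ET₀ = 0.85 × 6.2 = 5.2700 mm/d
ETc = Kc × ET₀ = 1.06 × 5.2700 = 5.5862 mm/d
Over 5 days: 5.5862 × 5 = 27.931 mm

27.9 mm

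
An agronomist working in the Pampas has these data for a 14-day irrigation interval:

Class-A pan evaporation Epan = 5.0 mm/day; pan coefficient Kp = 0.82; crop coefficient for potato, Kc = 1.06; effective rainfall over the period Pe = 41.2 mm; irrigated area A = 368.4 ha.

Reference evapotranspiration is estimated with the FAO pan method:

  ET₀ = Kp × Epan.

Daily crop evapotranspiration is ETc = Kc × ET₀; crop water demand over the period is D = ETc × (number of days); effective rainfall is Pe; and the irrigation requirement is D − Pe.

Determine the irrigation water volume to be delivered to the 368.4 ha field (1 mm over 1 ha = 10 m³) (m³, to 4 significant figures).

72370 m³

ET₀ = 0.82 × 5.0 = 4.1000 mm/d
ETc = Kc × ET₀ = 1.06 × 4.1000 = 4.3460 mm/d
Crop demand D = ETc × 14 d = 4.3460 × 14 = 60.844 mm
D − Pe = 60.844 − 41.2 = 19.644 mm
Volume = 19.644 mm × 368.4 ha × 10 = 72368.5 m³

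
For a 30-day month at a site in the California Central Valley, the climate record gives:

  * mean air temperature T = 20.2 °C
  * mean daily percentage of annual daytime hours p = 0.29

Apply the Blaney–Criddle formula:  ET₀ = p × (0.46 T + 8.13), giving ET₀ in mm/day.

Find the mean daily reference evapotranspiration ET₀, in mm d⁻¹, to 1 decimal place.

5.1 mm d⁻¹

ET₀ = 0.29 × (0.46 × 20.2 + 8.13) = 0.29 × 17.422 = 5.0524 mm/d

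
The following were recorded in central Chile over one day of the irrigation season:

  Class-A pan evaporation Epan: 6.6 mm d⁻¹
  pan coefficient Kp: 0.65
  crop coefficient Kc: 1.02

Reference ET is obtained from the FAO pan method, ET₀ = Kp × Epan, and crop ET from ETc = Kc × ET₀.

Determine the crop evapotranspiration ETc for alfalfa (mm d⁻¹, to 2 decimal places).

4.38 mm d⁻¹

ET₀ = 0.65 × 6.6 = 4.2900 mm/d
ETc = Kc × ET₀ = 1.02 × 4.2900 = 4.3758 mm/d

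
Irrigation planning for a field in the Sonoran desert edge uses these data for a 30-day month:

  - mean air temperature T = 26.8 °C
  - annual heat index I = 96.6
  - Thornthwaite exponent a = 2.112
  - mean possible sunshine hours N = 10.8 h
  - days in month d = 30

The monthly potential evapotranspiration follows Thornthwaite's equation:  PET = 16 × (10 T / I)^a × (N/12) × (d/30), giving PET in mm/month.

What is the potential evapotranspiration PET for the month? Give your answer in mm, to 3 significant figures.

10T/I = 10 × 26.8 / 96.6 = 2.7743
(10T/I)^a = 2.7743^2.112 = 8.6286
Uncorrected PET = 16 × 8.6286 = 138.058 mm
Correction = (N/12)(d/30) = (10.8/12)(30/30) = 0.9000
PET = 138.058 × 0.9000 = 124.252 mm/month

124 mm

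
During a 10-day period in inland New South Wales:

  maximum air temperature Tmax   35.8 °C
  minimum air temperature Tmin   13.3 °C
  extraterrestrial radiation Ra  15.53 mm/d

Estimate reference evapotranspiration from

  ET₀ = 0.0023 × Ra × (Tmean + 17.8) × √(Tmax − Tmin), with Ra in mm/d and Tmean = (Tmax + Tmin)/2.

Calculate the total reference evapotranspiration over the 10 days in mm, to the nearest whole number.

Tmean = (35.8 + 13.3)/2 = 24.55 °C
ET₀ = 0.0023 × 15.53 × (24.55 + 17.8) × √22.5 = 0.0023 × 15.53 × 42.35 × 4.7434 = 7.1753 mm/d
Over 10 days: 7.1753 × 10 = 71.753 mm

72 mm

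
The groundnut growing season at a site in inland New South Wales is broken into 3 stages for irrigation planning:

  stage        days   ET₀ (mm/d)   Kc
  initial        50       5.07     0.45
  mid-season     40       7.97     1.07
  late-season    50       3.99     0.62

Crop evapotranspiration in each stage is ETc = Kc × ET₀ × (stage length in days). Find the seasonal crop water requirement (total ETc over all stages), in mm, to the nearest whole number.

579 mm

initial: 0.45 × 5.07 × 50 = 114.08 mm
mid-season: 1.07 × 7.97 × 40 = 341.12 mm
late-season: 0.62 × 3.99 × 50 = 123.69 mm
Seasonal total = 578.89 mm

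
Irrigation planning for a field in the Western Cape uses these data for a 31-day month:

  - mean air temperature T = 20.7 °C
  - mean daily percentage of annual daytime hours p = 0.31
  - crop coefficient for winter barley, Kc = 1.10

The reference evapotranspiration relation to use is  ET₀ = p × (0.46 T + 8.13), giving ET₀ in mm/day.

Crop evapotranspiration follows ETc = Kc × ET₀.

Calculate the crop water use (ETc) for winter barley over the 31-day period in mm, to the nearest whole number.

187 mm

ET₀ = 0.31 × (0.46 × 20.7 + 8.13) = 0.31 × 17.652 = 5.4721 mm/d
ETc = Kc × ET₀ = 1.10 × 5.4721 = 6.0193 mm/d
Over 31 days: 6.0193 × 31 = 186.598 mm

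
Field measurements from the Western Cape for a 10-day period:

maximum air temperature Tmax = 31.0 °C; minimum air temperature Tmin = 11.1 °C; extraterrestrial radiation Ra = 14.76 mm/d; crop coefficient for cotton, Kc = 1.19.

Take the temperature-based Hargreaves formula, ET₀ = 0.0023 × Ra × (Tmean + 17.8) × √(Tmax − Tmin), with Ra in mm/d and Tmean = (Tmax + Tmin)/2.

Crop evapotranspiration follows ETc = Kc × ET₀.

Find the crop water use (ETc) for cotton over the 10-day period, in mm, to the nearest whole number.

70 mm

Tmean = (31.0 + 11.1)/2 = 21.05 °C
ET₀ = 0.0023 × 14.76 × (21.05 + 17.8) × √19.9 = 0.0023 × 14.76 × 38.85 × 4.4609 = 5.8834 mm/d
ETc = Kc × ET₀ = 1.19 × 5.8834 = 7.0012 mm/d
Over 10 days: 7.0012 × 10 = 70.012 mm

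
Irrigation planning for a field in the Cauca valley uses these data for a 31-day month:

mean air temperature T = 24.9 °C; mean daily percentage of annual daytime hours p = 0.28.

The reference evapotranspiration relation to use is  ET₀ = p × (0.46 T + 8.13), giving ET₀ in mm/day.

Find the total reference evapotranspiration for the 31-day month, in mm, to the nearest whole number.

ET₀ = 0.28 × (0.46 × 24.9 + 8.13) = 0.28 × 19.584 = 5.4835 mm/d
Monthly total = 5.4835 × 31 = 169.989 mm

170 mm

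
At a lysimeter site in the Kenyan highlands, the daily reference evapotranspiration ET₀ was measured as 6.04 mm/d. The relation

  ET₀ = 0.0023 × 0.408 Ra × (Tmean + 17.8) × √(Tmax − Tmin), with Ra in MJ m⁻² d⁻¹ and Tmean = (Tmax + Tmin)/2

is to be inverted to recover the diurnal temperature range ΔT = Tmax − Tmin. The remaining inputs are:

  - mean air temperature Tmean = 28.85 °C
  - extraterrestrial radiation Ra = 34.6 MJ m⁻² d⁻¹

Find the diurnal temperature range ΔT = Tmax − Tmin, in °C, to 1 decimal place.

√ΔT = ET₀ / [0.0023 × 0.408 × Ra × (Tmean+17.8)] = 6.04 / (0.0023 × 14.1168 × 46.65) = 3.9877
ΔT = 3.9877² = 15.902 °C

15.9 °C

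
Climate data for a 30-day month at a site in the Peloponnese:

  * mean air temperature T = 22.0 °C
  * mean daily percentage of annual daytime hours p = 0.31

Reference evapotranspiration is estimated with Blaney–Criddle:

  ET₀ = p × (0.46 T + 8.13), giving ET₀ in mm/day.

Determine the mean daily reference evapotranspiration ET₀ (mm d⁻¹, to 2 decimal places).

5.66 mm d⁻¹

ET₀ = 0.31 × (0.46 × 22.0 + 8.13) = 0.31 × 18.250 = 5.6575 mm/d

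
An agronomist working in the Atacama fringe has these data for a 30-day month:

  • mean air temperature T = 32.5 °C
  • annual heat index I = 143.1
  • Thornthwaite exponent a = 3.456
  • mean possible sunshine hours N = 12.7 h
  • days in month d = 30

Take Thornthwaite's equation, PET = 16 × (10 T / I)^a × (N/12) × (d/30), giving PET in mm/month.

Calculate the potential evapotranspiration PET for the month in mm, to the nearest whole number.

288 mm

10T/I = 10 × 32.5 / 143.1 = 2.2711
(10T/I)^a = 2.2711^3.456 = 17.0276
Uncorrected PET = 16 × 17.0276 = 272.442 mm
Correction = (N/12)(d/30) = (12.7/12)(30/30) = 1.0583
PET = 272.442 × 1.0583 = 288.325 mm/month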